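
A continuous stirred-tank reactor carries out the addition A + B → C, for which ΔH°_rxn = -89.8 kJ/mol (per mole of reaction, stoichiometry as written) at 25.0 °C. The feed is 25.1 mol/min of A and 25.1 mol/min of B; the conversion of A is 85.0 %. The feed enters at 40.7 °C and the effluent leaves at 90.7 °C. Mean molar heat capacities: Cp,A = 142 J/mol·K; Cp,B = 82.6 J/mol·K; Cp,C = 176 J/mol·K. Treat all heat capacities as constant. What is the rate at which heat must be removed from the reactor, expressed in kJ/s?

Extent of reaction ξ = 0.850 × 25.1 = 21.335 mol/min
Reaction term: ξ·ΔH°_rxn = 21.335 × -89.8 = -1915.9 kJ/min
Sensible, feed 40.7→25 °C: -88.508 kJ/min
Outlet flows (mol/min): A 3.765, B 3.765, C 21.335
Sensible, products 25→90.7 °C: 302.26 kJ/min
Q = ΔH = -1702.1 kJ/min = -28.369 kW
Heat removed = 28.369 kJ/s

Q_out = 28.4 kJ/s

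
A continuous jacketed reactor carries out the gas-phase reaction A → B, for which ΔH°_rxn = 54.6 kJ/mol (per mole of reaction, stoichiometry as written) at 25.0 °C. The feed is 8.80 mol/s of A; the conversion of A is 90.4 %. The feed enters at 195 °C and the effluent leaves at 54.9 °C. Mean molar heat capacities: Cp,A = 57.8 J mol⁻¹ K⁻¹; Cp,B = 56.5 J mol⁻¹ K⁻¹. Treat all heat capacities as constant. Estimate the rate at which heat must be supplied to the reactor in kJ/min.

Extent of reaction ξ = 0.904 × 8.80 = 7.9552 mol/s
Reaction term: ξ·ΔH°_rxn = 7.9552 × 54.6 = 434.35 kJ/s
Sensible, feed 195→25 °C: -86.469 kJ/s
Outlet flows (mol/s): A 0.8448, B 7.9552
Sensible, products 25→54.9 °C: 14.899 kJ/s
Q = ΔH = 362.78 kJ/s = 362.78 kW
Heat supplied = 21767 kJ/min

Q_in = 21800 kJ/min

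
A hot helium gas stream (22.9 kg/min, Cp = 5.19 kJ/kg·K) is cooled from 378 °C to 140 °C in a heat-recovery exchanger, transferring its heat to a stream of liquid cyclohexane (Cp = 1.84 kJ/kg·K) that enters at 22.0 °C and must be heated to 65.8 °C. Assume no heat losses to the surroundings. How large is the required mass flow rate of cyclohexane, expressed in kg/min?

ṁ_c = 351 kg/min

Heat released by hot stream: Q = 22.9 × 5.19 × (378 − 140) = 28287 kJ/min
Energy balance on cold side (adiabatic exchanger): Q = ṁ_c·Cp_c·(T_c,out − T_c,in)
ṁ_c = 28287 / [1.84 × (65.8 − 22.0)] = 350.98 kg/min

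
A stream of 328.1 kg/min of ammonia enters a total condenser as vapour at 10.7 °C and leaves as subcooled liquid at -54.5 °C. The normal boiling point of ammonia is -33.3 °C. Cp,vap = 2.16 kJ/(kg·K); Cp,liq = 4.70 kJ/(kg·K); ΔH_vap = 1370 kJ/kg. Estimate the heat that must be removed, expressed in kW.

Q_c = 8560 kW

vapour 10.7→-33.3 °C: -95.04 kJ/kg
condensation at -33.3 °C: -1370 kJ/kg
liquid -33.3→-54.5 °C: -99.64 kJ/kg
Δh = -95.04 + -1370 + -99.64 = -1564.7 kJ/kg
Q = ṁ·Δh = 328.1 kg/min × -1564.7 kJ/kg = -513370 kJ/min
|Q| = 8556.2 kW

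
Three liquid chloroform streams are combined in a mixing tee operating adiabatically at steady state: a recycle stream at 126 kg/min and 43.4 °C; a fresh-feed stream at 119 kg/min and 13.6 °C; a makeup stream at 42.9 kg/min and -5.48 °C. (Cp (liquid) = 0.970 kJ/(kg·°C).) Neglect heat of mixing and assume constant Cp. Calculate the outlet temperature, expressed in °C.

No heat crosses the boundary, so H_out = H_in.
Σ ṁᵢCp,ᵢTᵢ = 126×0.970×43.4 + 119×0.970×13.6 + 42.9×0.970×-5.48 = 6646.2
Σ ṁᵢCp,ᵢ = 126×0.970 + 119×0.970 + 42.9×0.970 = 279.26
T_out = 6646.2 / 279.26 = 23.799 °C

T_out = 23.8 °C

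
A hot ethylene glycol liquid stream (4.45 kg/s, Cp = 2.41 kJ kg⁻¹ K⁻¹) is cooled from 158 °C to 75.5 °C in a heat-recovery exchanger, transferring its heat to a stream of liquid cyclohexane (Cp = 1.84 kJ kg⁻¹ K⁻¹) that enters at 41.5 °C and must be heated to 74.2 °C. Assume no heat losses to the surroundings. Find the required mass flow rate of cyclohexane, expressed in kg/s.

ṁ_c = 14.7 kg/s

Heat released by hot stream: Q = 4.45 × 2.41 × (158 − 75.5) = 884.77 kJ/s
Energy balance on cold side (adiabatic exchanger): Q = ṁ_c·Cp_c·(T_c,out − T_c,in)
ṁ_c = 884.77 / [1.84 × (74.2 − 41.5)] = 14.705 kg/s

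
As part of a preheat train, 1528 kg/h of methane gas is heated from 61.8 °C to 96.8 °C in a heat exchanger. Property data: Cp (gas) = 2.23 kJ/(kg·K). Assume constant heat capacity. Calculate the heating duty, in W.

Q = 33100 W

Q = ṁ·Cp·ΔT = 1528 × 2.23 × (96.8 − 61.8) = 119260 kJ/h
Converting: 119260 / 3600 s = 33.128 kW
Heating duty = 33128 W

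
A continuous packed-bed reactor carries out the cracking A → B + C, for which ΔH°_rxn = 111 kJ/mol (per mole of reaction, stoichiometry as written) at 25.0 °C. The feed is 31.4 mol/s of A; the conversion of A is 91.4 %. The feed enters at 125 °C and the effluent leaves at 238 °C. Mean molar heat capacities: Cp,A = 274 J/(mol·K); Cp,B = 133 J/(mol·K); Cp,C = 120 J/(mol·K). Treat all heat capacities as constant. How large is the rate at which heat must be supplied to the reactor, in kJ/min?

Extent of reaction ξ = 0.914 × 31.4 = 28.7 mol/s
Reaction term: ξ·ΔH°_rxn = 28.7 × 111 = 3185.7 kJ/s
Sensible, feed 125→25 °C: -860.36 kJ/s
Outlet flows (mol/s): A 2.7004, B 28.7, C 28.7
Sensible, products 25→238 °C: 1704.2 kJ/s
Q = ΔH = 4029.5 kJ/s = 4029.5 kW
Heat supplied = 241770 kJ/min

Q_in = 242000 kJ/min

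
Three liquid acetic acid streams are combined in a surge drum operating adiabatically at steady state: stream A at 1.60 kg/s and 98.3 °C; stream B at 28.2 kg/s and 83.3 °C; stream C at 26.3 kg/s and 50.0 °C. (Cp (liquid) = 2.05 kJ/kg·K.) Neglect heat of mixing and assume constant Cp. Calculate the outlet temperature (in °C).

T_out = 68.1 °C

Adiabatic, steady state ⇒ Σ ṁᵢCp,ᵢ(T_out − Tᵢ) = 0
Σ ṁᵢCp,ᵢTᵢ = 1.60×2.05×98.3 + 28.2×2.05×83.3 + 26.3×2.05×50.0 = 7833.7
Σ ṁᵢCp,ᵢ = 1.60×2.05 + 28.2×2.05 + 26.3×2.05 = 115
T_out = 7833.7 / 115 = 68.117 °C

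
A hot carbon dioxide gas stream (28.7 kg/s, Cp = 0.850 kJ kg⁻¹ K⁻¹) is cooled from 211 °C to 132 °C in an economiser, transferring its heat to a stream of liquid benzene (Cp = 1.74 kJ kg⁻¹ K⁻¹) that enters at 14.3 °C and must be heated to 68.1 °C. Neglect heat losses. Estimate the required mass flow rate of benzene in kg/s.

ṁ_c = 20.6 kg/s

Heat released by hot stream: Q = 28.7 × 0.850 × (211 − 132) = 1927.2 kJ/s
Energy balance on cold side (adiabatic exchanger): Q = ṁ_c·Cp_c·(T_c,out − T_c,in)
ṁ_c = 1927.2 / [1.74 × (68.1 − 14.3)] = 20.587 kg/s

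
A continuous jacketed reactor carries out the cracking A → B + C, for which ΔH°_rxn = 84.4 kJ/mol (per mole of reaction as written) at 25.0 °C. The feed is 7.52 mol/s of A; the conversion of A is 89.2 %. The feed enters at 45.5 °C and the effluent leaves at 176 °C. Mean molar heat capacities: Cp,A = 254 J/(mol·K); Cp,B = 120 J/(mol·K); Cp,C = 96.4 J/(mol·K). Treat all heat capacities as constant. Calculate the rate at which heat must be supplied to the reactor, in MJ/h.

Extent of reaction ξ = 0.892 × 7.52 = 6.7078 mol/s
Reaction term: ξ·ΔH°_rxn = 6.7078 × 84.4 = 566.14 kJ/s
Sensible, feed 45.5→25 °C: -39.157 kJ/s
Outlet flows (mol/s): A 0.81216, B 6.7078, C 6.7078
Sensible, products 25→176 °C: 250.34 kJ/s
Q = ΔH = 777.32 kJ/s = 777.32 kW
Heat supplied = 2798.4 MJ/h

Q_in = 2800 MJ/h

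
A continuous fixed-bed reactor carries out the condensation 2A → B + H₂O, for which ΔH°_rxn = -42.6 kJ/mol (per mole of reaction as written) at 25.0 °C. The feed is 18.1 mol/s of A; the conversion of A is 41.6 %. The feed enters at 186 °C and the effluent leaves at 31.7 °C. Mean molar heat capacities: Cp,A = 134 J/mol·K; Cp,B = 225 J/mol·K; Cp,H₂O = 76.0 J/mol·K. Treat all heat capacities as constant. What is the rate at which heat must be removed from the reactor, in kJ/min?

Extent of reaction ξ = 0.416 × 18.1 / 2 = 3.7648 mol/s
Reaction term: ξ·ΔH°_rxn = 3.7648 × -42.6 = -160.38 kJ/s
Sensible, feed 186→25 °C: -390.49 kJ/s
Outlet flows (mol/s): A 10.57, B 3.7648, H₂O 3.7648
Sensible, products 25→31.7 °C: 17.083 kJ/s
Q = ΔH = -533.79 kJ/s = -533.79 kW
Heat removed = 32027 kJ/min

Q_out = 32000 kJ/min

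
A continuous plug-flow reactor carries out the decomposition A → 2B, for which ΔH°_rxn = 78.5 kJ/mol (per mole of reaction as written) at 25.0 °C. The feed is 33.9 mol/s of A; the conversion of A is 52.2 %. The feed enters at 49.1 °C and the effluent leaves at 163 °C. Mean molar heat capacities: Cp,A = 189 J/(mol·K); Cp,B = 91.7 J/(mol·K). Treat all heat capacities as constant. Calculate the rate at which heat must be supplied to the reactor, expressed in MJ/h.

Q_in = 7580 MJ/h

Extent of reaction ξ = 0.522 × 33.9 = 17.696 mol/s
Reaction term: ξ·ΔH°_rxn = 17.696 × 78.5 = 1389.1 kJ/s
Sensible, feed 49.1→25 °C: -154.41 kJ/s
Outlet flows (mol/s): A 16.204, B 35.392
Sensible, products 25→163 °C: 870.5 kJ/s
Q = ΔH = 2105.2 kJ/s = 2105.2 kW
Heat supplied = 7578.8 MJ/h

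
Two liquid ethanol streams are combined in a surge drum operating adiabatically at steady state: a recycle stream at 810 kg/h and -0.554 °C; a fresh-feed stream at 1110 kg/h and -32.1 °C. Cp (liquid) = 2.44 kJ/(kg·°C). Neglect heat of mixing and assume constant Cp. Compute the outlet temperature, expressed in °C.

Adiabatic, steady state ⇒ Σ ṁᵢCp,ᵢ(T_out − Tᵢ) = 0
Σ ṁᵢCp,ᵢTᵢ = 810×2.44×-0.554 + 1110×2.44×-32.1 = -88035
Σ ṁᵢCp,ᵢ = 810×2.44 + 1110×2.44 = 4684.8
T_out = -88035 / 4684.8 = -18.792 °C

T_out = -18.8 °C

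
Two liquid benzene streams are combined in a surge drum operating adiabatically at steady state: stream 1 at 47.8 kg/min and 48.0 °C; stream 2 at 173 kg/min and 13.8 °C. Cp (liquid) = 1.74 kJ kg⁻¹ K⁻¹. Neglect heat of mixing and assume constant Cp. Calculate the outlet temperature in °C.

Energy balance with Q = 0: Σ ṁᵢCp,ᵢ(T_out − Tᵢ) = 0
Σ ṁᵢCp,ᵢTᵢ = 47.8×1.74×48.0 + 173×1.74×13.8 = 8146.3
Σ ṁᵢCp,ᵢ = 47.8×1.74 + 173×1.74 = 384.19
T_out = 8146.3 / 384.19 = 21.204 °C

T_out = 21.2 °C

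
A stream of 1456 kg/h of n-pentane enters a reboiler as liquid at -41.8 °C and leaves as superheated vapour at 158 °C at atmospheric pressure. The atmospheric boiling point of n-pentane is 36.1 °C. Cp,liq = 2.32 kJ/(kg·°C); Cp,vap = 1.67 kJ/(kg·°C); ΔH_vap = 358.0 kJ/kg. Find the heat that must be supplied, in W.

liquid -41.8→36.1 °C: 180.73 kJ/kg
vaporisation at 36.1 °C: 358 kJ/kg
vapour 36.1→158 °C: 203.57 kJ/kg
Δh = 180.73 + 358 + 203.57 = 742.3 kJ/kg
Q = ṁ·Δh = 1456 kg/h × 742.3 kJ/kg = 1.0808e+06 kJ/h
|Q| = 300.22 kW = 300220 W

Q = 300000 W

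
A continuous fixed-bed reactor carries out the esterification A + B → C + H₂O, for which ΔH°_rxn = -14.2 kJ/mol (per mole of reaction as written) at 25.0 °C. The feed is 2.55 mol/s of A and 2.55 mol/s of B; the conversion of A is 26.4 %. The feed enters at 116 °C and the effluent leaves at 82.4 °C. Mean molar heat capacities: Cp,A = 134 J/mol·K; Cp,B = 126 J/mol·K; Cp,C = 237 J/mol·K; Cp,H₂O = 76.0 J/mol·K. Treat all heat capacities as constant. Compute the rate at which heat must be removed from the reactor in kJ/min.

Q_out = 1790 kJ/min

Extent of reaction ξ = 0.264 × 2.55 = 0.6732 mol/s
Reaction term: ξ·ΔH°_rxn = 0.6732 × -14.2 = -9.5594 kJ/s
Sensible, feed 116→25 °C: -60.333 kJ/s
Outlet flows (mol/s): A 1.8768, B 1.8768, C 0.6732, H₂O 0.6732
Sensible, products 25→82.4 °C: 40.104 kJ/s
Q = ΔH = -29.788 kJ/s = -29.788 kW
Heat removed = 1787.3 kJ/min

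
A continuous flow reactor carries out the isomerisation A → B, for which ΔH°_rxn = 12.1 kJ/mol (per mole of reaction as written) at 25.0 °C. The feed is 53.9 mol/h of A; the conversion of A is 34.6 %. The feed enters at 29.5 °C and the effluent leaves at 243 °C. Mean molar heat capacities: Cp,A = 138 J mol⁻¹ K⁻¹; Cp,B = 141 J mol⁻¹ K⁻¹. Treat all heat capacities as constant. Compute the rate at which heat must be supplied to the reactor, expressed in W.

Q_in = 507 W

Extent of reaction ξ = 0.346 × 53.9 = 18.649 mol/h
Reaction term: ξ·ΔH°_rxn = 18.649 × 12.1 = 225.66 kJ/h
Sensible, feed 29.5→25 °C: -33.472 kJ/h
Outlet flows (mol/h): A 35.251, B 18.649
Sensible, products 25→243 °C: 1633.7 kJ/h
Q = ΔH = 1825.9 kJ/h = 0.5072 kW
Heat supplied = 507.2 W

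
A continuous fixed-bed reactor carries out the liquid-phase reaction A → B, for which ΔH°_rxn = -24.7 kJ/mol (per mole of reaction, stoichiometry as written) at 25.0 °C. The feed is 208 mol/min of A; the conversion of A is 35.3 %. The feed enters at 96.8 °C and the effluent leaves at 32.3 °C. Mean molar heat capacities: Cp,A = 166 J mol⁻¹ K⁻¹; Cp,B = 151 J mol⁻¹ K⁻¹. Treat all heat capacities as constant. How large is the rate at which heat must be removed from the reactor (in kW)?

Extent of reaction ξ = 0.353 × 208 = 73.424 mol/min
Reaction term: ξ·ΔH°_rxn = 73.424 × -24.7 = -1813.6 kJ/min
Sensible, feed 96.8→25 °C: -2479.1 kJ/min
Outlet flows (mol/min): A 134.58, B 73.424
Sensible, products 25→32.3 °C: 244.01 kJ/min
Q = ΔH = -4048.7 kJ/min = -67.478 kW
Heat removed = 67.478 kW

Q_out = 67.5 kW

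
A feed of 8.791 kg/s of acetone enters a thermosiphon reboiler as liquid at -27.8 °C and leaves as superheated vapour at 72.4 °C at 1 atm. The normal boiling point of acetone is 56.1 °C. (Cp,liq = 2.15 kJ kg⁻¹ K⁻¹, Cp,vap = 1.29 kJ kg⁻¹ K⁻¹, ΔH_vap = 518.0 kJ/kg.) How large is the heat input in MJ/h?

liquid -27.8→56.1 °C: 180.38 kJ/kg
vaporisation at 56.1 °C: 518 kJ/kg
vapour 56.1→72.4 °C: 21.027 kJ/kg
Δh = 180.38 + 518 + 21.027 = 719.41 kJ/kg
Q = ṁ·Δh = 8.791 kg/s × 719.41 kJ/kg = 6324.4 kJ/s
|Q| = 6324.4 kW = 22768 MJ/h

Q = 22800 MJ/h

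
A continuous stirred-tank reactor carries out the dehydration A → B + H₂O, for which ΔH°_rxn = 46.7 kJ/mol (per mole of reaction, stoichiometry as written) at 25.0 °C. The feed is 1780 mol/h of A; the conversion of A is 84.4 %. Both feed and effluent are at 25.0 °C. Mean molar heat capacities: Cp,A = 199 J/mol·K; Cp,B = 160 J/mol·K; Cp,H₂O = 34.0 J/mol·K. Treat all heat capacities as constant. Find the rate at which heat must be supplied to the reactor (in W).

Q_in = 19500 W

Extent of reaction ξ = 0.844 × 1780 = 1502.3 mol/h
Reaction term: ξ·ΔH°_rxn = 1502.3 × 46.7 = 70158 kJ/h
Q = ΔH = 70158 kJ/h = 19.488 kW
Heat supplied = 19488 W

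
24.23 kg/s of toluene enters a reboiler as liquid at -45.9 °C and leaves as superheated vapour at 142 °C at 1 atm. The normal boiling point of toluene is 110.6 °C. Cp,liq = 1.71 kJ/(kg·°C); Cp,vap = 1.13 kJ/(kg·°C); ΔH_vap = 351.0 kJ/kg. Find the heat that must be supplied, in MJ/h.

liquid -45.9→110.6 °C: 267.62 kJ/kg
vaporisation at 110.6 °C: 351 kJ/kg
vapour 110.6→142 °C: 35.482 kJ/kg
Δh = 267.62 + 351 + 35.482 = 654.1 kJ/kg
Q = ṁ·Δh = 24.23 kg/s × 654.1 kJ/kg = 15849 kJ/s
|Q| = 15849 kW = 57056 MJ/h

Q = 57100 MJ/h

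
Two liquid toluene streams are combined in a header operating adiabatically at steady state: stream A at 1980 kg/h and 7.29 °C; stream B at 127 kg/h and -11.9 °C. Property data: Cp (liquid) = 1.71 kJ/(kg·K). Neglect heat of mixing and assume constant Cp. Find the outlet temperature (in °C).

Adiabatic, steady state ⇒ Σ ṁᵢCp,ᵢ(T_out − Tᵢ) = 0
T_out = Σ ṁᵢCp,ᵢTᵢ / Σ ṁᵢCp,ᵢ
      = 22098 / 3603 = 6.1333 °C

T_out = 6.13 °C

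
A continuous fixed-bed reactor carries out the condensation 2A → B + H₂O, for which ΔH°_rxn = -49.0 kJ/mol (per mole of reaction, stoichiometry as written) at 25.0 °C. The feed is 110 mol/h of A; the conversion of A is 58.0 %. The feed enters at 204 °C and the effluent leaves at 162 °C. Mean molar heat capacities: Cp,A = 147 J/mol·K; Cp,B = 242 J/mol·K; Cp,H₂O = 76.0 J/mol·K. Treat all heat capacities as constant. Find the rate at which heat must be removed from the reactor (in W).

Q_out = 594 W

Extent of reaction ξ = 0.580 × 110 / 2 = 31.9 mol/h
Reaction term: ξ·ΔH°_rxn = 31.9 × -49.0 = -1563.1 kJ/h
Sensible, feed 204→25 °C: -2894.4 kJ/h
Outlet flows (mol/h): A 46.2, B 31.9, H₂O 31.9
Sensible, products 25→162 °C: 2320.2 kJ/h
Q = ΔH = -2137.4 kJ/h = -0.59371 kW
Heat removed = 593.71 W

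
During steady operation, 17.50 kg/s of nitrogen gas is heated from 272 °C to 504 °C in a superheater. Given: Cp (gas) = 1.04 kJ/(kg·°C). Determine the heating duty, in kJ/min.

Q = 253000 kJ/min

Q = ṁ·Cp·ΔT = 17.50 × 1.04 × (504 − 272) = 4222.4 kJ/s
Heating duty = 253340 kJ/min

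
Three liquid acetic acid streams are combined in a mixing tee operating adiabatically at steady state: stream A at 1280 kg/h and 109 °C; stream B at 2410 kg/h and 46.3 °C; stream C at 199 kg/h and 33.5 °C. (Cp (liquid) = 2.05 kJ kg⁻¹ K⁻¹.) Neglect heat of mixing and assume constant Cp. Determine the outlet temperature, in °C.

T_out = 66.3 °C

Energy balance with Q = 0: Σ ṁᵢCp,ᵢ(T_out − Tᵢ) = 0
Σ ṁᵢCp,ᵢTᵢ = 1280×2.05×109 + 2410×2.05×46.3 + 199×2.05×33.5 = 528430
Σ ṁᵢCp,ᵢ = 1280×2.05 + 2410×2.05 + 199×2.05 = 7972.4
T_out = 528430 / 7972.4 = 66.282 °C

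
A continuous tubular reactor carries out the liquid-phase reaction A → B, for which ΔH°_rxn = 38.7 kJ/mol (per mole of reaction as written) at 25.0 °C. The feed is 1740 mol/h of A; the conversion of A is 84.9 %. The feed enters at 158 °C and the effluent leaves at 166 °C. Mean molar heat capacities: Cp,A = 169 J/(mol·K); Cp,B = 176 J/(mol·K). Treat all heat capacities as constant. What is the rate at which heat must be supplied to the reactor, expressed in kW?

Extent of reaction ξ = 0.849 × 1740 = 1477.3 mol/h
Reaction term: ξ·ΔH°_rxn = 1477.3 × 38.7 = 57170 kJ/h
Sensible, feed 158→25 °C: -39110 kJ/h
Outlet flows (mol/h): A 262.74, B 1477.3
Sensible, products 25→166 °C: 42921 kJ/h
Q = ΔH = 60980 kJ/h = 16.939 kW
Heat supplied = 16.939 kW

Q_in = 16.9 kW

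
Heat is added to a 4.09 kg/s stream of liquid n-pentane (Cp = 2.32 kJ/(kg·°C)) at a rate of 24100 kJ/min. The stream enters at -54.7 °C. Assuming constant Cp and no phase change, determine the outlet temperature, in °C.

Q = 24100 kJ/min = 401.67 kJ/s
ΔT = Q/(ṁ·Cp) = 401.67/(4.09×2.32) = 42.331 K
T_out = -54.7 + 42.331 = -12.369 °C

T_out = -12.4 °C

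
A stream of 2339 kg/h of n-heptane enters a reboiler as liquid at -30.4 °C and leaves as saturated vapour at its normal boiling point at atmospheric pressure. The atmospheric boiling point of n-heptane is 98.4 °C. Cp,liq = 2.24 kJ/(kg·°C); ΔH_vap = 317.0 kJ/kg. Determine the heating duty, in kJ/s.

liquid -30.4→98.4 °C: 288.51 kJ/kg
vaporisation at 98.4 °C: 317 kJ/kg
Δh = 288.51 + 317 = 605.51 kJ/kg
Q = ṁ·Δh = 2339 kg/h × 605.51 kJ/kg = 1.4163e+06 kJ/h
|Q| = 393.41 kW

Q = 393 kJ/s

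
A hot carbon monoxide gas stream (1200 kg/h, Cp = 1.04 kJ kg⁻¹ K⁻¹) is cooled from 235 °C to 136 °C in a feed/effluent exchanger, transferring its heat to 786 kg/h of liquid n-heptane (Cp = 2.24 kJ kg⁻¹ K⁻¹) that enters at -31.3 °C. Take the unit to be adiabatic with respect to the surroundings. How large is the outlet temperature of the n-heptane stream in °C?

Heat released by hot stream: Q = 1200 × 1.04 × (235 − 136) = 123550 kJ/h
Energy balance on cold side (adiabatic exchanger): Q = ṁ_c·Cp_c·(T_c,out − T_c,in)
T_c,out = -31.3 + 123550/(786 × 2.24) = 38.874 °C

T_c,out = 38.9 °C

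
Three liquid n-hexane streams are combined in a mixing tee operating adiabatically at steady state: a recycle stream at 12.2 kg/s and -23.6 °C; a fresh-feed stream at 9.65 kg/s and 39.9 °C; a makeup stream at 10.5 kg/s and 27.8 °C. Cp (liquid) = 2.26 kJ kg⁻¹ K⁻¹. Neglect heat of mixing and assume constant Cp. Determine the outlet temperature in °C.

Adiabatic, steady state ⇒ Σ ṁᵢCp,ᵢ(T_out − Tᵢ) = 0
Σ ṁᵢCp,ᵢTᵢ = 12.2×2.26×-23.6 + 9.65×2.26×39.9 + 10.5×2.26×27.8 = 879.17
Σ ṁᵢCp,ᵢ = 12.2×2.26 + 9.65×2.26 + 10.5×2.26 = 73.111
T_out = 879.17 / 73.111 = 12.025 °C

T_out = 12.0 °C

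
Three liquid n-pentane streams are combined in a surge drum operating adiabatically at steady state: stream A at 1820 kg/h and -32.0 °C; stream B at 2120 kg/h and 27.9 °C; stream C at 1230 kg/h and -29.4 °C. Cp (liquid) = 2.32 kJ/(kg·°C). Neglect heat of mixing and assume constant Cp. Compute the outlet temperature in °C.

Energy balance with Q = 0: Σ ṁᵢCp,ᵢ(T_out − Tᵢ) = 0
T_out = Σ ṁᵢCp,ᵢTᵢ / Σ ṁᵢCp,ᵢ
      = -81789 / 11994 = -6.819 °C

T_out = -6.82 °C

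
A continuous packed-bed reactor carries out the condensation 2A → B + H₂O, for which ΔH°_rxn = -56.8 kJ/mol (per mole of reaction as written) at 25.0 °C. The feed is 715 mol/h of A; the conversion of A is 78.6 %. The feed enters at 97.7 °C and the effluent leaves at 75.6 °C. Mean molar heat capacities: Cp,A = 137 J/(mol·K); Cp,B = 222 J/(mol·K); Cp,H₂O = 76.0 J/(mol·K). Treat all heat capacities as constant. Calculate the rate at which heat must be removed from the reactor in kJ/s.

Q_out = 4.94 kJ/s

Extent of reaction ξ = 0.786 × 715 / 2 = 281 mol/h
Reaction term: ξ·ΔH°_rxn = 281 × -56.8 = -15961 kJ/h
Sensible, feed 97.7→25 °C: -7121.3 kJ/h
Outlet flows (mol/h): A 153.01, B 281, H₂O 281
Sensible, products 25→75.6 °C: 5297.8 kJ/h
Q = ΔH = -17784 kJ/h = -4.94 kW
Heat removed = 4.94 kJ/s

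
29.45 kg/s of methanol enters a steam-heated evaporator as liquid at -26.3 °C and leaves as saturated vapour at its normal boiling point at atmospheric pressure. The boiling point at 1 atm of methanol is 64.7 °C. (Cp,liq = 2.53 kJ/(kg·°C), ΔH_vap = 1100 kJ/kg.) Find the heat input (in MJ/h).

liquid -26.3→64.7 °C: 230.23 kJ/kg
vaporisation at 64.7 °C: 1100 kJ/kg
Δh = 230.23 + 1100 = 1330.2 kJ/kg
Q = ṁ·Δh = 29.45 kg/s × 1330.2 kJ/kg = 39175 kJ/s
|Q| = 39175 kW = 141030 MJ/h

Q = 141000 MJ/h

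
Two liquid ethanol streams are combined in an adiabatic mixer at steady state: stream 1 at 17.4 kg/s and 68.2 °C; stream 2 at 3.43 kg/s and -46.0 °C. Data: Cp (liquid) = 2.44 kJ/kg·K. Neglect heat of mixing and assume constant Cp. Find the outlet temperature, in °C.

T_out = 49.4 °C

Adiabatic, steady state ⇒ Σ ṁᵢCp,ᵢ(T_out − Tᵢ) = 0
T_out = Σ ṁᵢCp,ᵢTᵢ / Σ ṁᵢCp,ᵢ
      = 2510.5 / 50.825 = 49.395 °C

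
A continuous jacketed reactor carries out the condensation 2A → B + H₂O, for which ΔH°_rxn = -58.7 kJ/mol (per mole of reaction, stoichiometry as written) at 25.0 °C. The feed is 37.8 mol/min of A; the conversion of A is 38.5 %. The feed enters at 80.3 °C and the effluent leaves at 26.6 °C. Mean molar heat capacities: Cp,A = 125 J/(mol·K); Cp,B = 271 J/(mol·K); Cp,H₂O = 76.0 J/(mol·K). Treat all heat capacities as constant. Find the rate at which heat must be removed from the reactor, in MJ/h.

Q_out = 40.8 MJ/h

Extent of reaction ξ = 0.385 × 37.8 / 2 = 7.2765 mol/min
Reaction term: ξ·ΔH°_rxn = 7.2765 × -58.7 = -427.13 kJ/min
Sensible, feed 80.3→25 °C: -261.29 kJ/min
Outlet flows (mol/min): A 23.247, B 7.2765, H₂O 7.2765
Sensible, products 25→26.6 °C: 8.6893 kJ/min
Q = ΔH = -679.73 kJ/min = -11.329 kW
Heat removed = 40.784 MJ/h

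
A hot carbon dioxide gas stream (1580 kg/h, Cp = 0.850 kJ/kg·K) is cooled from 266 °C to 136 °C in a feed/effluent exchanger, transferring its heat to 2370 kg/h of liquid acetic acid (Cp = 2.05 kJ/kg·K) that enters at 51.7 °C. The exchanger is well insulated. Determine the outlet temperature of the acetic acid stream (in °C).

Heat released by hot stream: Q = 1580 × 0.850 × (266 − 136) = 174590 kJ/h
Energy balance on cold side (adiabatic exchanger): Q = ṁ_c·Cp_c·(T_c,out − T_c,in)
T_c,out = 51.7 + 174590/(2370 × 2.05) = 87.635 °C

T_c,out = 87.6 °C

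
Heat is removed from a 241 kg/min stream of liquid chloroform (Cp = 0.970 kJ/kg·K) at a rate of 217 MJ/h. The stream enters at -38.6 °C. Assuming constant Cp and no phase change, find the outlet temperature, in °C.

T_out = -54.1 °C

Q = 217 MJ/h = 3616.7 kJ/min
ΔT = Q/(ṁ·Cp) = 3616.7/(241×0.970) = 15.471 K
T_out = -38.6 − 15.471 = -54.071 °C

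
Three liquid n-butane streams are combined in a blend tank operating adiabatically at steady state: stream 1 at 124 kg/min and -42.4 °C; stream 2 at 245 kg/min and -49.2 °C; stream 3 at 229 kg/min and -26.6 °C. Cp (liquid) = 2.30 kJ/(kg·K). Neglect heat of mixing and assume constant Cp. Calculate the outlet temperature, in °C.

T_out = -39.1 °C

Energy balance with Q = 0: Σ ṁᵢCp,ᵢ(T_out − Tᵢ) = 0
T_out = Σ ṁᵢCp,ᵢTᵢ / Σ ṁᵢCp,ᵢ
      = -53827 / 1375.4 = -39.135 °C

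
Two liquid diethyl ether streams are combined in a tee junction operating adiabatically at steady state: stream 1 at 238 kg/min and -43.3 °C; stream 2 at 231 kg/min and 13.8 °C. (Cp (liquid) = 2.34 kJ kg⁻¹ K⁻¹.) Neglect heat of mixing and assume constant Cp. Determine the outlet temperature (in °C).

T_out = -15.2 °C

Energy balance with Q = 0: Σ ṁᵢCp,ᵢ(T_out − Tᵢ) = 0
Σ ṁᵢCp,ᵢTᵢ = 238×2.34×-43.3 + 231×2.34×13.8 = -16655
Σ ṁᵢCp,ᵢ = 238×2.34 + 231×2.34 = 1097.5
T_out = -16655 / 1097.5 = -15.176 °C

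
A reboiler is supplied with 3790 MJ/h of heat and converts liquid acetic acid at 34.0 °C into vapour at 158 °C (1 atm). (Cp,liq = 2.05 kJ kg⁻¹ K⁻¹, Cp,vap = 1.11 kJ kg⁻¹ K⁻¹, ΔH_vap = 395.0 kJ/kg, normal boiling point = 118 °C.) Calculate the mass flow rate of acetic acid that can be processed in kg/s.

ṁ = 1.72 kg/s

Δh = 2.05×(118−34.0) + 395.0 + 1.11×(158−118) = 611.6 kJ/kg
Q = 3790 MJ/h = 1052.8 kJ/s = 1052.8 kJ/s
ṁ = Q/Δh = 1052.8 / 611.6 = 1.7214 kg/s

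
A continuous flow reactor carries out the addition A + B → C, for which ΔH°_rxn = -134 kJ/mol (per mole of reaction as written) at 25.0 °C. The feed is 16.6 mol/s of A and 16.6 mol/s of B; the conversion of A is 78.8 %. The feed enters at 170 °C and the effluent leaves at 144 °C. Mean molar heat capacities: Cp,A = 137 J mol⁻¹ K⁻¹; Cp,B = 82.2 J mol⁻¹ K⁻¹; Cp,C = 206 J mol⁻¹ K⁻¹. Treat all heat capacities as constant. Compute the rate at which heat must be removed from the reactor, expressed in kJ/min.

Q_out = 112000 kJ/min

Extent of reaction ξ = 0.788 × 16.6 = 13.081 mol/s
Reaction term: ξ·ΔH°_rxn = 13.081 × -134 = -1752.8 kJ/s
Sensible, feed 170→25 °C: -527.61 kJ/s
Outlet flows (mol/s): A 3.5192, B 3.5192, C 13.081
Sensible, products 25→144 °C: 412.46 kJ/s
Q = ΔH = -1868 kJ/s = -1868 kW
Heat removed = 112080 kJ/min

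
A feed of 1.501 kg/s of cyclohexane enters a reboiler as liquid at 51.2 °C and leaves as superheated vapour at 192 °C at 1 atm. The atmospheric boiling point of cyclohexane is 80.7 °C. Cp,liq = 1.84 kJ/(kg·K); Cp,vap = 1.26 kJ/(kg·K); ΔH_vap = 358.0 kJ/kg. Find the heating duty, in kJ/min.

Q = 49800 kJ/min

liquid 51.2→80.7 °C: 54.28 kJ/kg
vaporisation at 80.7 °C: 358 kJ/kg
vapour 80.7→192 °C: 140.24 kJ/kg
Δh = 54.28 + 358 + 140.24 = 552.52 kJ/kg
Q = ṁ·Δh = 1.501 kg/s × 552.52 kJ/kg = 829.33 kJ/s
|Q| = 829.33 kW = 49760 kJ/min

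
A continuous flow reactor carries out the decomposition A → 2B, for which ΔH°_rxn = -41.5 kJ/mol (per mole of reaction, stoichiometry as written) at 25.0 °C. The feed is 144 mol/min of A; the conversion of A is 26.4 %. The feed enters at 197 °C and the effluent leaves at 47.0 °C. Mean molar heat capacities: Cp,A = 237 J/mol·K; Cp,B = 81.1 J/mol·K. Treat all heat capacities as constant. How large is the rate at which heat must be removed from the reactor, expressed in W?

Extent of reaction ξ = 0.264 × 144 = 38.016 mol/min
Reaction term: ξ·ΔH°_rxn = 38.016 × -41.5 = -1577.7 kJ/min
Sensible, feed 197→25 °C: -5870 kJ/min
Outlet flows (mol/min): A 105.98, B 76.032
Sensible, products 25→47.0 °C: 688.26 kJ/min
Q = ΔH = -6759.4 kJ/min = -112.66 kW
Heat removed = 112660 W

Q_out = 113000 W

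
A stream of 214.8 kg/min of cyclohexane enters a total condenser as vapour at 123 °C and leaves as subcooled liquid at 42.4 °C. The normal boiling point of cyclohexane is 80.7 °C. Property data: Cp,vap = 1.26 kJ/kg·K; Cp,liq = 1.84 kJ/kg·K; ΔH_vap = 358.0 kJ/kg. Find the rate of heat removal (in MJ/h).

vapour 123→80.7 °C: -53.298 kJ/kg
condensation at 80.7 °C: -358 kJ/kg
liquid 80.7→42.4 °C: -70.472 kJ/kg
Δh = -53.298 + -358 + -70.472 = -481.77 kJ/kg
Q = ṁ·Δh = 214.8 kg/min × -481.77 kJ/kg = -103480 kJ/min
|Q| = 1724.7 kW = 6209.1 MJ/h

Q_c = 6210 MJ/h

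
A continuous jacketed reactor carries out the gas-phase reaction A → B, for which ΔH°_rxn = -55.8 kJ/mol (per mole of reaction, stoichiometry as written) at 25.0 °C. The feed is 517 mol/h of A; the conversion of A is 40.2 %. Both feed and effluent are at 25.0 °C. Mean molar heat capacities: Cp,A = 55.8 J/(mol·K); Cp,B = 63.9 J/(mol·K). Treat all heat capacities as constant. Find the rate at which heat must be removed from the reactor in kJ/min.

Extent of reaction ξ = 0.402 × 517 = 207.83 mol/h
Reaction term: ξ·ΔH°_rxn = 207.83 × -55.8 = -11597 kJ/h
Q = ΔH = -11597 kJ/h = -3.2214 kW
Heat removed = 193.29 kJ/min

Q_out = 193 kJ/min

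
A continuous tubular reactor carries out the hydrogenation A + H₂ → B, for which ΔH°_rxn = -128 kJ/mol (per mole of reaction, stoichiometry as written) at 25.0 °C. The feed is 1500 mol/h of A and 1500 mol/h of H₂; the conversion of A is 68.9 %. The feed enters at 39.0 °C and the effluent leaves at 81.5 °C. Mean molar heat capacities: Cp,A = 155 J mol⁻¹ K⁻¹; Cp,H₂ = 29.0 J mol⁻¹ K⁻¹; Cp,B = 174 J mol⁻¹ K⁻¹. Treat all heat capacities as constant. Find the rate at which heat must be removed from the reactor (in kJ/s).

Extent of reaction ξ = 0.689 × 1500 = 1033.5 mol/h
Reaction term: ξ·ΔH°_rxn = 1033.5 × -128 = -132290 kJ/h
Sensible, feed 39.0→25 °C: -3864 kJ/h
Outlet flows (mol/h): A 466.5, H₂ 466.5, B 1033.5
Sensible, products 25→81.5 °C: 15010 kJ/h
Q = ΔH = -121140 kJ/h = -33.651 kW
Heat removed = 33.651 kJ/s

Q_out = 33.7 kJ/s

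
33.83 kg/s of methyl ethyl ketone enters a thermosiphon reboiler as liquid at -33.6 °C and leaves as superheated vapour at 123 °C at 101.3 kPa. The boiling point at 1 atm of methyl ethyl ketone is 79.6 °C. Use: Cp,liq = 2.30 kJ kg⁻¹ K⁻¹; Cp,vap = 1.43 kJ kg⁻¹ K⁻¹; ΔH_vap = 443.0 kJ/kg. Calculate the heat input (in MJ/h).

Q = 93200 MJ/h

liquid -33.6→79.6 °C: 260.36 kJ/kg
vaporisation at 79.6 °C: 443 kJ/kg
vapour 79.6→123 °C: 62.062 kJ/kg
Δh = 260.36 + 443 + 62.062 = 765.42 kJ/kg
Q = ṁ·Δh = 33.83 kg/s × 765.42 kJ/kg = 25894 kJ/s
|Q| = 25894 kW = 93219 MJ/h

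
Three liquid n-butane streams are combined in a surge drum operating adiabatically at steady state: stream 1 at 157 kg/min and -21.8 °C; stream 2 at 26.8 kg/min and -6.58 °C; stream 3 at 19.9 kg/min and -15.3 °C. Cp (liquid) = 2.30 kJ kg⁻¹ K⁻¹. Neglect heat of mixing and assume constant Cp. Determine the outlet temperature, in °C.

Adiabatic, steady state ⇒ Σ ṁᵢCp,ᵢ(T_out − Tᵢ) = 0
T_out = Σ ṁᵢCp,ᵢTᵢ / Σ ṁᵢCp,ᵢ
      = -8977.9 / 468.51 = -19.163 °C

T_out = -19.2 °C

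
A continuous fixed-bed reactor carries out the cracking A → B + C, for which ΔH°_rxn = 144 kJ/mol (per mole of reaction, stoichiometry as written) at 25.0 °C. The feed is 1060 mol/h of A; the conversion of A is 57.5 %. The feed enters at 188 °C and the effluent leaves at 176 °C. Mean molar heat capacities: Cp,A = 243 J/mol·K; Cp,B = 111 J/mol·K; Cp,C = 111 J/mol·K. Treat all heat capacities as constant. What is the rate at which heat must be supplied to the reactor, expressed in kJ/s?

Q_in = 23.0 kJ/s

Extent of reaction ξ = 0.575 × 1060 = 609.5 mol/h
Reaction term: ξ·ΔH°_rxn = 609.5 × 144 = 87768 kJ/h
Sensible, feed 188→25 °C: -41986 kJ/h
Outlet flows (mol/h): A 450.5, B 609.5, C 609.5
Sensible, products 25→176 °C: 36962 kJ/h
Q = ΔH = 82744 kJ/h = 22.985 kW
Heat supplied = 22.985 kJ/s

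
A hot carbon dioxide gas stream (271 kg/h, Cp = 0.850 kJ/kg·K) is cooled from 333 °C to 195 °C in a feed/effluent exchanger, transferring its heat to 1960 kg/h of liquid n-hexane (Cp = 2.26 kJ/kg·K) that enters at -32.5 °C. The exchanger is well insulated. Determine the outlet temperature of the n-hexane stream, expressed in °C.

T_c,out = -25.3 °C

Heat released by hot stream: Q = 271 × 0.850 × (333 − 195) = 31788 kJ/h
Energy balance on cold side (adiabatic exchanger): Q = ṁ_c·Cp_c·(T_c,out − T_c,in)
T_c,out = -32.5 + 31788/(1960 × 2.26) = -25.324 °C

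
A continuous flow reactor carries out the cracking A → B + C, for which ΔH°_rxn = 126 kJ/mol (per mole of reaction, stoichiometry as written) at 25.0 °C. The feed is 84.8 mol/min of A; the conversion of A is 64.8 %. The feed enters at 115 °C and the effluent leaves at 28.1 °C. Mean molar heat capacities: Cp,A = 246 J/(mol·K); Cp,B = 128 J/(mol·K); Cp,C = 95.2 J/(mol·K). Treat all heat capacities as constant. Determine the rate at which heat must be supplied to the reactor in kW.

Q_in = 85.1 kW

Extent of reaction ξ = 0.648 × 84.8 = 54.95 mol/min
Reaction term: ξ·ΔH°_rxn = 54.95 × 126 = 6923.8 kJ/min
Sensible, feed 115→25 °C: -1877.5 kJ/min
Outlet flows (mol/min): A 29.85, B 54.95, C 54.95
Sensible, products 25→28.1 °C: 60.785 kJ/min
Q = ΔH = 5107.1 kJ/min = 85.118 kW
Heat supplied = 85.118 kW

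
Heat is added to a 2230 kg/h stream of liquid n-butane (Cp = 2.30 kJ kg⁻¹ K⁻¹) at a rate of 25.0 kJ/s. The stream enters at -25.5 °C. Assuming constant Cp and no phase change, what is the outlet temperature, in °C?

Q = 25.0 kJ/s = 90000 kJ/h
ΔT = Q/(ṁ·Cp) = 90000/(2230×2.30) = 17.547 K
T_out = -25.5 + 17.547 = -7.9527 °C

T_out = -7.95 °C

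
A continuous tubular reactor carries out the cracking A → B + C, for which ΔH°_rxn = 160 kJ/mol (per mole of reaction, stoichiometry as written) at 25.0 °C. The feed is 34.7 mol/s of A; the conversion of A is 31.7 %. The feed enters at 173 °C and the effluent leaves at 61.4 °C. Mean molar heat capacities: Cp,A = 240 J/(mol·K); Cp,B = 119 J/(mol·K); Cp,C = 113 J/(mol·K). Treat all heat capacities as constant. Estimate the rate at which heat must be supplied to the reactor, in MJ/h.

Extent of reaction ξ = 0.317 × 34.7 = 11 mol/s
Reaction term: ξ·ΔH°_rxn = 11 × 160 = 1760 kJ/s
Sensible, feed 173→25 °C: -1232.5 kJ/s
Outlet flows (mol/s): A 23.7, B 11, C 11
Sensible, products 25→61.4 °C: 299.94 kJ/s
Q = ΔH = 827.38 kJ/s = 827.38 kW
Heat supplied = 2978.6 MJ/h

Q_in = 2980 MJ/h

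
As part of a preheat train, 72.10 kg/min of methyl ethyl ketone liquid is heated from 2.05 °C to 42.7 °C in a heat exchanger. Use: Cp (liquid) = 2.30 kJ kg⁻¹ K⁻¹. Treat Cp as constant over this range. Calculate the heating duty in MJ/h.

Q = 404 MJ/h

Q = ṁ·Cp·ΔT = 72.10 × 2.30 × (42.7 − 2.05) = 6741 kJ/min
Converting: 6741 / 60 s = 112.35 kW
Heating duty = 404.46 MJ/h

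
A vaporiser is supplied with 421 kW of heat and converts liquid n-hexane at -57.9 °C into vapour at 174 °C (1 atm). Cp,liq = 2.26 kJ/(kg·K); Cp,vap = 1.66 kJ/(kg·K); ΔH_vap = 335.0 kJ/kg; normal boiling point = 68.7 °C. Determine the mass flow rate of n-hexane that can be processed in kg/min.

ṁ = 31.7 kg/min

Δh = 2.26×(68.7−-57.9) + 335.0 + 1.66×(174−68.7) = 795.91 kJ/kg
Q = 421 kW = 421 kJ/s = 25260 kJ/min
ṁ = Q/Δh = 25260 / 795.91 = 31.737 kg/min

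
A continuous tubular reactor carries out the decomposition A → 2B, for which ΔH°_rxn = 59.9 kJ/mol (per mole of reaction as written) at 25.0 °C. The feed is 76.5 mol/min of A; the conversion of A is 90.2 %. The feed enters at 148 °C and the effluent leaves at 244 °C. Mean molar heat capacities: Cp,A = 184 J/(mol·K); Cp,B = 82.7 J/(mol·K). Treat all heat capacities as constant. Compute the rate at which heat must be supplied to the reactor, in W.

Extent of reaction ξ = 0.902 × 76.5 = 69.003 mol/min
Reaction term: ξ·ΔH°_rxn = 69.003 × 59.9 = 4133.3 kJ/min
Sensible, feed 148→25 °C: -1731.3 kJ/min
Outlet flows (mol/min): A 7.497, B 138.01
Sensible, products 25→244 °C: 2801.6 kJ/min
Q = ΔH = 5203.5 kJ/min = 86.725 kW
Heat supplied = 86725 W

Q_in = 86700 W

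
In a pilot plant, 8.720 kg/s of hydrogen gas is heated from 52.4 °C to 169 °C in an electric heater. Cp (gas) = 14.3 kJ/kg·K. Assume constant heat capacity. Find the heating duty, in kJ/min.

Q = 872000 kJ/min

Q = ṁ·Cp·ΔT = 8.720 × 14.3 × (169 − 52.4) = 14540 kJ/s
Heating duty = 872370 kJ/min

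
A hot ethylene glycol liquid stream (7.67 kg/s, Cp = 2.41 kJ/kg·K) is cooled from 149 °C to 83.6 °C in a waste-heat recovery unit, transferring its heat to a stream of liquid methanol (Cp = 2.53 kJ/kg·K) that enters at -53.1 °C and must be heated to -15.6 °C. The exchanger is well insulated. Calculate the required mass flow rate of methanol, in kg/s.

ṁ_c = 12.7 kg/s

Heat released by hot stream: Q = 7.67 × 2.41 × (149 − 83.6) = 1208.9 kJ/s
Energy balance on cold side (adiabatic exchanger): Q = ṁ_c·Cp_c·(T_c,out − T_c,in)
ṁ_c = 1208.9 / [2.53 × (-15.6 − -53.1)] = 12.742 kg/s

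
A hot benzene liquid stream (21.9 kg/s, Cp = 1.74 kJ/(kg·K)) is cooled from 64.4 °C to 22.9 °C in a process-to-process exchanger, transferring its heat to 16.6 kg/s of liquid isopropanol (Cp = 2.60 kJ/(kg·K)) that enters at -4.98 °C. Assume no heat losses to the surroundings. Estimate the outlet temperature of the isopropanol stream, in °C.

T_c,out = 31.7 °C

Heat released by hot stream: Q = 21.9 × 1.74 × (64.4 − 22.9) = 1581.4 kJ/s
Energy balance on cold side (adiabatic exchanger): Q = ṁ_c·Cp_c·(T_c,out − T_c,in)
T_c,out = -4.98 + 1581.4/(16.6 × 2.60) = 31.66 °C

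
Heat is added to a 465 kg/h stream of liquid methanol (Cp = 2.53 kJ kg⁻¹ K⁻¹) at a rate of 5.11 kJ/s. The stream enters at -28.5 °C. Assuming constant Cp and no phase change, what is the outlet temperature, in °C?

Q = 5.11 kJ/s = 18396 kJ/h
ΔT = Q/(ṁ·Cp) = 18396/(465×2.53) = 15.637 K
T_out = -28.5 + 15.637 = -12.863 °C

T_out = -12.9 °C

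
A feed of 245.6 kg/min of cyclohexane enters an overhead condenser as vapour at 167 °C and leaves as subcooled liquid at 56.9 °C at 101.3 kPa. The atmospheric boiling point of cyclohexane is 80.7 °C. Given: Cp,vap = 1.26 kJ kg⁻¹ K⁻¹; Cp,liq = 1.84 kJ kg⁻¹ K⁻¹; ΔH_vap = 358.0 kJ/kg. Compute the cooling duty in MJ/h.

vapour 167→80.7 °C: -108.74 kJ/kg
condensation at 80.7 °C: -358 kJ/kg
liquid 80.7→56.9 °C: -43.792 kJ/kg
Δh = -108.74 + -358 + -43.792 = -510.53 kJ/kg
Q = ṁ·Δh = 245.6 kg/min × -510.53 kJ/kg = -125390 kJ/min
|Q| = 2089.8 kW = 7523.2 MJ/h

Q_c = 7520 MJ/h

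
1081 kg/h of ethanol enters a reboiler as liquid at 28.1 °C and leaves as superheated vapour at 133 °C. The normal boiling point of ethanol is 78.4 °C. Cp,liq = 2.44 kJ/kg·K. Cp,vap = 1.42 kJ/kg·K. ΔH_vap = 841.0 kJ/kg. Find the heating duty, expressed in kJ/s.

Q = 313 kJ/s

liquid 28.1→78.4 °C: 122.73 kJ/kg
vaporisation at 78.4 °C: 841 kJ/kg
vapour 78.4→133 °C: 77.532 kJ/kg
Δh = 122.73 + 841 + 77.532 = 1041.3 kJ/kg
Q = ṁ·Δh = 1081 kg/h × 1041.3 kJ/kg = 1.1256e+06 kJ/h
|Q| = 312.67 kW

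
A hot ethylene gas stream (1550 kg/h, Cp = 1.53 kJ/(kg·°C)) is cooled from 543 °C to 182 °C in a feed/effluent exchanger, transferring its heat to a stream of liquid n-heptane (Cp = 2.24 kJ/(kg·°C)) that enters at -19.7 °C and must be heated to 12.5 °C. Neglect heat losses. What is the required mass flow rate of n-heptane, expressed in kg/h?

Heat released by hot stream: Q = 1550 × 1.53 × (543 − 182) = 856110 kJ/h
Energy balance on cold side (adiabatic exchanger): Q = ṁ_c·Cp_c·(T_c,out − T_c,in)
ṁ_c = 856110 / [2.24 × (12.5 − -19.7)] = 11869 kg/h

ṁ_c = 11900 kg/h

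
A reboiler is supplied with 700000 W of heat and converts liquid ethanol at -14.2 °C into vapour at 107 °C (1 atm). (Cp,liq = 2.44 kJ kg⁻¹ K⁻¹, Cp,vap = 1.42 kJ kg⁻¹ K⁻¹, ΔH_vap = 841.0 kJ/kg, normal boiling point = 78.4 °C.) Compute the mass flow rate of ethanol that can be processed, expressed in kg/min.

ṁ = 37.9 kg/min

Δh = 2.44×(78.4−-14.2) + 841.0 + 1.42×(107−78.4) = 1107.6 kJ/kg
Q = 700000 W = 700 kJ/s = 42000 kJ/min
ṁ = Q/Δh = 42000 / 1107.6 = 37.921 kg/min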